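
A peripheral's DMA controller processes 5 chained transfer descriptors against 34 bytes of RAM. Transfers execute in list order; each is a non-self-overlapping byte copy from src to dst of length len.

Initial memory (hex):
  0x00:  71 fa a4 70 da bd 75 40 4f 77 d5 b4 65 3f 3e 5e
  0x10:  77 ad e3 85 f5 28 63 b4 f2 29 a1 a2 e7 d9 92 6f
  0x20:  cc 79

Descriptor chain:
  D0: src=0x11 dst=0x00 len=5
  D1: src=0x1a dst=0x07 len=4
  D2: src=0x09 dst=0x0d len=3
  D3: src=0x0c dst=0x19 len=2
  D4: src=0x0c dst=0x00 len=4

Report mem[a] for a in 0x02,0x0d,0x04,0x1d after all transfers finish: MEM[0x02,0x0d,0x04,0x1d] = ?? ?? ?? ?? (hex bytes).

MEM[0x02,0x0d,0x04,0x1d] = d9 e7 28 d9

#0 dst[0x00+5] := {0xad,0xe3,0x85,0xf5,0x28}
#1 dst[0x07+4] := {0xa1,0xa2,0xe7,0xd9}
#2 dst[0x0d+3] := {0xe7,0xd9,0xb4}
#3 dst[0x19+2] := {0x65,0xe7}
#4 dst[0x00+4] := {0x65,0xe7,0xd9,0xb4}
query mem[0x02]=0xd9, mem[0x0d]=0xe7, mem[0x04]=0x28, mem[0x1d]=0xd9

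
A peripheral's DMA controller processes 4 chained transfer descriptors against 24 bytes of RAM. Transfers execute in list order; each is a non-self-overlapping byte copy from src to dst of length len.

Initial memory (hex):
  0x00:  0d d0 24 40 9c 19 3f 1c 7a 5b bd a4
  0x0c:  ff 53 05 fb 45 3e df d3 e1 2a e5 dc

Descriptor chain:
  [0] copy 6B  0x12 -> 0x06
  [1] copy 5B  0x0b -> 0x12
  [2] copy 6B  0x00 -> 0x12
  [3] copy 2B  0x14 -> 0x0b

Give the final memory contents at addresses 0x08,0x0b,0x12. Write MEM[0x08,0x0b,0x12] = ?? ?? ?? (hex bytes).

MEM[0x08,0x0b,0x12] = e1 24 0d

#0 dst[0x06+6] := {0xdf,0xd3,0xe1,0x2a,0xe5,0xdc}
#1 dst[0x12+5] := {0xdc,0xff,0x53,0x05,0xfb}
#2 dst[0x12+6] := {0x0d,0xd0,0x24,0x40,0x9c,0x19}
#3 dst[0x0b+2] := {0x24,0x40}
query mem[0x08]=0xe1, mem[0x0b]=0x24, mem[0x12]=0x0d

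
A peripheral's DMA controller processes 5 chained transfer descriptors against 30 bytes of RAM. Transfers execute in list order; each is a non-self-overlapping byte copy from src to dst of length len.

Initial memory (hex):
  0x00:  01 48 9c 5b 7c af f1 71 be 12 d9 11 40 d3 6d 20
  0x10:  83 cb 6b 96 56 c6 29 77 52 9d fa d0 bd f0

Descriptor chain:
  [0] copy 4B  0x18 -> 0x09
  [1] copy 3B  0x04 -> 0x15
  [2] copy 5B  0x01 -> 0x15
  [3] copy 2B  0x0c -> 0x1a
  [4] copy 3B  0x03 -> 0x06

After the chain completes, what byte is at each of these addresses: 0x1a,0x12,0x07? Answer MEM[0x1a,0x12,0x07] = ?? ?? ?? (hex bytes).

#0 dst[0x09+4] := {0x52,0x9d,0xfa,0xd0}
#1 dst[0x15+3] := {0x7c,0xaf,0xf1}
#2 dst[0x15+5] := {0x48,0x9c,0x5b,0x7c,0xaf}
#3 dst[0x1a+2] := {0xd0,0xd3}
#4 dst[0x06+3] := {0x5b,0x7c,0xaf}
query mem[0x1a]=0xd0, mem[0x12]=0x6b, mem[0x07]=0x7c

MEM[0x1a,0x12,0x07] = d0 6b 7c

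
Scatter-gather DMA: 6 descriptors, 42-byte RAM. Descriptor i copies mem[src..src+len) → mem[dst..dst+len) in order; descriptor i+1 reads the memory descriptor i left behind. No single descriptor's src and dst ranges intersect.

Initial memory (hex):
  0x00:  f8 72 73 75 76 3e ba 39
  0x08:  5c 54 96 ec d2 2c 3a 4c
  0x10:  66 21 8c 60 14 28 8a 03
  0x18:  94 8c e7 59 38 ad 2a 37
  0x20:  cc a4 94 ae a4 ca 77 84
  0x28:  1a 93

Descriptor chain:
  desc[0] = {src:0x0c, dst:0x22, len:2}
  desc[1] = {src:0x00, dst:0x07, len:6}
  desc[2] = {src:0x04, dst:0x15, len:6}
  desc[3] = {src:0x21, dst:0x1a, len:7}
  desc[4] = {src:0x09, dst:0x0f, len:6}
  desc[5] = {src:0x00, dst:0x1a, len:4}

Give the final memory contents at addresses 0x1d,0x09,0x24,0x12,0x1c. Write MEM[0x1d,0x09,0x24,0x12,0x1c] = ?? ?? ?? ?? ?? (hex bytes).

  after D0: wrote 2B at 0x22 = d22c
  after D1: wrote 6B at 0x07 = f8727375763e
  after D2: wrote 6B at 0x15 = 763ebaf87273
  after D3: wrote 7B at 0x1a = a4d22ca4ca7784
  after D4: wrote 6B at 0x0f = 7375763e2c3a
  after D5: wrote 4B at 0x1a = f8727375
query mem[0x1d]=0x75, mem[0x09]=0x73, mem[0x24]=0xa4, mem[0x12]=0x3e, mem[0x1c]=0x73

MEM[0x1d,0x09,0x24,0x12,0x1c] = 75 73 a4 3e 73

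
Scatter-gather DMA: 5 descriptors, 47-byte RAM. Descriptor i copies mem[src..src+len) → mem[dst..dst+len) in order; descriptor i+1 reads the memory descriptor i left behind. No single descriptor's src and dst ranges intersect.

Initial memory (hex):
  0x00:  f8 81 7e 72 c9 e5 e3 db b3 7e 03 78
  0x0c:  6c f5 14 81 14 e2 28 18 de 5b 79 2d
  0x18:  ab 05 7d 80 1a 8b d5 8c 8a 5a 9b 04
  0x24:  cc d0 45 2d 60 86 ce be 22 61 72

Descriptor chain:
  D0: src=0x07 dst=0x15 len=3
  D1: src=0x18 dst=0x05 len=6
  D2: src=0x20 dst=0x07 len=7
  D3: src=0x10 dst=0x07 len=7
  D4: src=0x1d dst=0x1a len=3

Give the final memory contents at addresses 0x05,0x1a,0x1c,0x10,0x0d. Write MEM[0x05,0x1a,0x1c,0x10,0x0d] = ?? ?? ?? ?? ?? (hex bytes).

  after D0: wrote 3B at 0x15 = dbb37e
  after D1: wrote 6B at 0x05 = ab057d801a8b
  after D2: wrote 7B at 0x07 = 8a5a9b04ccd045
  after D3: wrote 7B at 0x07 = 14e22818dedbb3
  after D4: wrote 3B at 0x1a = 8bd58c
query mem[0x05]=0xab, mem[0x1a]=0x8b, mem[0x1c]=0x8c, mem[0x10]=0x14, mem[0x0d]=0xb3

MEM[0x05,0x1a,0x1c,0x10,0x0d] = ab 8b 8c 14 b3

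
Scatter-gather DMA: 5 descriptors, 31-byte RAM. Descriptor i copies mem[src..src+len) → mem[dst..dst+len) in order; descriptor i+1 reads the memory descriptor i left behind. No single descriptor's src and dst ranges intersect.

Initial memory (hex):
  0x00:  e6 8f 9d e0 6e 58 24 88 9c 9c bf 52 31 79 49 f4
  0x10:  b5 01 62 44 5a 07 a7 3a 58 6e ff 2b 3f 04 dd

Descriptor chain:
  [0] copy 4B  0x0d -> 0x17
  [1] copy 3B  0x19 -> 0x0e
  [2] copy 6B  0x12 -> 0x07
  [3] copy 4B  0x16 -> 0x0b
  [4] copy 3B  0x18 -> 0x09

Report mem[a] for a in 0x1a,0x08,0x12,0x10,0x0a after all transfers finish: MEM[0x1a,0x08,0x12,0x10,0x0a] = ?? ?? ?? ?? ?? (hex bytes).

  after D0: wrote 4B at 0x17 = 7949f4b5
  after D1: wrote 3B at 0x0e = f4b52b
  after D2: wrote 6B at 0x07 = 62445a07a779
  after D3: wrote 4B at 0x0b = a77949f4
  after D4: wrote 3B at 0x09 = 49f4b5
query mem[0x1a]=0xb5, mem[0x08]=0x44, mem[0x12]=0x62, mem[0x10]=0x2b, mem[0x0a]=0xf4

MEM[0x1a,0x08,0x12,0x10,0x0a] = b5 44 62 2b f4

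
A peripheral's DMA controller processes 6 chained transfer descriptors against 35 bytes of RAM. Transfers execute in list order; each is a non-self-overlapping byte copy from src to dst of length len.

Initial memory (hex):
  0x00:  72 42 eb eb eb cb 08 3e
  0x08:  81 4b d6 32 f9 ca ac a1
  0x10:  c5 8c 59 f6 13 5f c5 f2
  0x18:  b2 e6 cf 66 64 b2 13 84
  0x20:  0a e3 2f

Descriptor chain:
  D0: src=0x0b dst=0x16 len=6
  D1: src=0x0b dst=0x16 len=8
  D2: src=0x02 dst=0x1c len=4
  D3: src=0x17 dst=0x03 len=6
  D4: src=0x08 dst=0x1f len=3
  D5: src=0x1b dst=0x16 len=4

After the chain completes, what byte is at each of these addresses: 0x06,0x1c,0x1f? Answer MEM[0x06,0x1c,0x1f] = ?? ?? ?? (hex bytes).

D0: mem[0x16..0x1b] <- [32 f9 ca ac a1 c5]
D1: mem[0x16..0x1d] <- [32 f9 ca ac a1 c5 8c 59]
D2: mem[0x1c..0x1f] <- [eb eb eb cb]
D3: mem[0x03..0x08] <- [f9 ca ac a1 c5 eb]
D4: mem[0x1f..0x21] <- [eb 4b d6]
D5: mem[0x16..0x19] <- [c5 eb eb eb]
query mem[0x06]=0xa1, mem[0x1c]=0xeb, mem[0x1f]=0xeb

MEM[0x06,0x1c,0x1f] = a1 eb eb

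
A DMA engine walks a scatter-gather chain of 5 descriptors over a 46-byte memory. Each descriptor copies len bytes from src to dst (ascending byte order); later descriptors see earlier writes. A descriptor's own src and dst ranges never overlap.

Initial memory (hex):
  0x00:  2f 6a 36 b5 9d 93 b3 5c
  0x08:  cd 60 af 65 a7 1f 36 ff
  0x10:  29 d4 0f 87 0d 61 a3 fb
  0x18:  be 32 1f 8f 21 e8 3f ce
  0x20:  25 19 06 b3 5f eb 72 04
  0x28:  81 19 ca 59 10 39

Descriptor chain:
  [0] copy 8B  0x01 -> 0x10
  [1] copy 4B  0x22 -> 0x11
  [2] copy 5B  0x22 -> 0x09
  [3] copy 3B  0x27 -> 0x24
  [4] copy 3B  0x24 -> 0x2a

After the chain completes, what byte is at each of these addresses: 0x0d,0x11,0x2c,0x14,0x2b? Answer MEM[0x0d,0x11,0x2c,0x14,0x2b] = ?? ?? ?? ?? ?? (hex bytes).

#0 dst[0x10+8] := {0x6a,0x36,0xb5,0x9d,0x93,0xb3,0x5c,0xcd}
#1 dst[0x11+4] := {0x06,0xb3,0x5f,0xeb}
#2 dst[0x09+5] := {0x06,0xb3,0x5f,0xeb,0x72}
#3 dst[0x24+3] := {0x04,0x81,0x19}
#4 dst[0x2a+3] := {0x04,0x81,0x19}
query mem[0x0d]=0x72, mem[0x11]=0x06, mem[0x2c]=0x19, mem[0x14]=0xeb, mem[0x2b]=0x81

MEM[0x0d,0x11,0x2c,0x14,0x2b] = 72 06 19 eb 81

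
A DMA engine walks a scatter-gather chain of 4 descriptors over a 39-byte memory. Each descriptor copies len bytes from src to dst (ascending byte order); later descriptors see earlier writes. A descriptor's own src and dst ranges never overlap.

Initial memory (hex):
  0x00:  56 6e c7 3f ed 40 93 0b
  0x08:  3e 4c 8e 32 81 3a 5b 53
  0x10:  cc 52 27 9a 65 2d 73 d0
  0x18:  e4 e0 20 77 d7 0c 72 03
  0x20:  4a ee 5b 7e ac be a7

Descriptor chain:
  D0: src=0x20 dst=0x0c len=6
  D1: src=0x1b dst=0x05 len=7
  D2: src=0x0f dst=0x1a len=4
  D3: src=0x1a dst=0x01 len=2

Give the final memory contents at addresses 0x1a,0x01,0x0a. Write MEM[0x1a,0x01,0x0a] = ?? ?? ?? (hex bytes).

D0: mem[0x0c..0x11] <- [4a ee 5b 7e ac be]
D1: mem[0x05..0x0b] <- [77 d7 0c 72 03 4a ee]
D2: mem[0x1a..0x1d] <- [7e ac be 27]
D3: mem[0x01..0x02] <- [7e ac]
query mem[0x1a]=0x7e, mem[0x01]=0x7e, mem[0x0a]=0x4a

MEM[0x1a,0x01,0x0a] = 7e 7e 4a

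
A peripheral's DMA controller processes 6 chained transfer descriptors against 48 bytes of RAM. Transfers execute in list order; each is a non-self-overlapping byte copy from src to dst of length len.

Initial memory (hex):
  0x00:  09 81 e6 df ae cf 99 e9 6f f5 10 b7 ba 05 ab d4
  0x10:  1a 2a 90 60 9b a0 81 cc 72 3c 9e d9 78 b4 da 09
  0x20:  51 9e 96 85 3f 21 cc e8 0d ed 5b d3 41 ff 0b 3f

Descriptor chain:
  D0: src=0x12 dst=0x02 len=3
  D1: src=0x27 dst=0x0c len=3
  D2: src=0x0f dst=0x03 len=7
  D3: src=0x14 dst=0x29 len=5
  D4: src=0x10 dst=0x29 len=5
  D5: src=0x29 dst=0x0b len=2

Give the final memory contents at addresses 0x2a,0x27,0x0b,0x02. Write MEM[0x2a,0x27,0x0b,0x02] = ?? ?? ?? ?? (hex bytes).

  after D0: wrote 3B at 0x02 = 90609b
  after D1: wrote 3B at 0x0c = e80ded
  after D2: wrote 7B at 0x03 = d41a2a90609ba0
  after D3: wrote 5B at 0x29 = 9ba081cc72
  after D4: wrote 5B at 0x29 = 1a2a90609b
  after D5: wrote 2B at 0x0b = 1a2a
query mem[0x2a]=0x2a, mem[0x27]=0xe8, mem[0x0b]=0x1a, mem[0x02]=0x90

MEM[0x2a,0x27,0x0b,0x02] = 2a e8 1a 90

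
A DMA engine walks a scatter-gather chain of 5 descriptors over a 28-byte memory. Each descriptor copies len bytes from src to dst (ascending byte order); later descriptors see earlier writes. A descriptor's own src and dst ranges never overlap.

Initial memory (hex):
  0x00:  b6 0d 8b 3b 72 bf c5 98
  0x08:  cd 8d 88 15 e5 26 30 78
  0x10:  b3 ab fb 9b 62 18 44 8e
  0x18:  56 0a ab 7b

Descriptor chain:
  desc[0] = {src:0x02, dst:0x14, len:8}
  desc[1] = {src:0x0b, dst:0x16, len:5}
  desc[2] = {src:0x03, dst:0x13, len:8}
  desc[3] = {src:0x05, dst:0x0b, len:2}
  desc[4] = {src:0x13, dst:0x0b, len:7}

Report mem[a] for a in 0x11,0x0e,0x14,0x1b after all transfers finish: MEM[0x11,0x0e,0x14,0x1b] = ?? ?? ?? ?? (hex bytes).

MEM[0x11,0x0e,0x14,0x1b] = 8d c5 72 8d

[0] 0x02->0x14 len=8 : 8b 3b 72 bf c5 98 cd 8d
[1] 0x0b->0x16 len=5 : 15 e5 26 30 78
[2] 0x03->0x13 len=8 : 3b 72 bf c5 98 cd 8d 88
[3] 0x05->0x0b len=2 : bf c5
[4] 0x13->0x0b len=7 : 3b 72 bf c5 98 cd 8d
query mem[0x11]=0x8d, mem[0x0e]=0xc5, mem[0x14]=0x72, mem[0x1b]=0x8d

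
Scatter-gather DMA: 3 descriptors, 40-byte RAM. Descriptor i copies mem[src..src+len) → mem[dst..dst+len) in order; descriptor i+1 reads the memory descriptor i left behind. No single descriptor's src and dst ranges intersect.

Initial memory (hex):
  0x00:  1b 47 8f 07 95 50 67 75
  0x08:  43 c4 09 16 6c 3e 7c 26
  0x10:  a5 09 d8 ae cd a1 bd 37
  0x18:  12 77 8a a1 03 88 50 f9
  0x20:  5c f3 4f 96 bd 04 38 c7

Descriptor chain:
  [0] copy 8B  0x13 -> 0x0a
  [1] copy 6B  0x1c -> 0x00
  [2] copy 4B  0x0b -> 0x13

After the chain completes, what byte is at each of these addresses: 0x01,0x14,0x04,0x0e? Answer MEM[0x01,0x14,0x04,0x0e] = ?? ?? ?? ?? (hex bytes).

MEM[0x01,0x14,0x04,0x0e] = 88 a1 5c 37

D0: mem[0x0a..0x11] <- [ae cd a1 bd 37 12 77 8a]
D1: mem[0x00..0x05] <- [03 88 50 f9 5c f3]
D2: mem[0x13..0x16] <- [cd a1 bd 37]
query mem[0x01]=0x88, mem[0x14]=0xa1, mem[0x04]=0x5c, mem[0x0e]=0x37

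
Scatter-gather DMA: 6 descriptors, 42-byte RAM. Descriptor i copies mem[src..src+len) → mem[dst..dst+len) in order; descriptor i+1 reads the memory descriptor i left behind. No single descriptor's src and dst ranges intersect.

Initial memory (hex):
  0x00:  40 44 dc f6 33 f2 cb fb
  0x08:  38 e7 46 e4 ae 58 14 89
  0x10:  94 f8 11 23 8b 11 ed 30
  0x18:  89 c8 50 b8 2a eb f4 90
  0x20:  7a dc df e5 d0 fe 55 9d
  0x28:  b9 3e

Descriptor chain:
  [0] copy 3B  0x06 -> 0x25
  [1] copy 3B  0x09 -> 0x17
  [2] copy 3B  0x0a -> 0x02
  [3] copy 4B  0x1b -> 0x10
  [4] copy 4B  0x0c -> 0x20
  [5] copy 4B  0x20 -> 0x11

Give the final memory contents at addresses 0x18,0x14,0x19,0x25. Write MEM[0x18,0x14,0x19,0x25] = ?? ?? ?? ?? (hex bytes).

MEM[0x18,0x14,0x19,0x25] = 46 89 e4 cb

[0] 0x06->0x25 len=3 : cb fb 38
[1] 0x09->0x17 len=3 : e7 46 e4
[2] 0x0a->0x02 len=3 : 46 e4 ae
[3] 0x1b->0x10 len=4 : b8 2a eb f4
[4] 0x0c->0x20 len=4 : ae 58 14 89
[5] 0x20->0x11 len=4 : ae 58 14 89
query mem[0x18]=0x46, mem[0x14]=0x89, mem[0x19]=0xe4, mem[0x25]=0xcb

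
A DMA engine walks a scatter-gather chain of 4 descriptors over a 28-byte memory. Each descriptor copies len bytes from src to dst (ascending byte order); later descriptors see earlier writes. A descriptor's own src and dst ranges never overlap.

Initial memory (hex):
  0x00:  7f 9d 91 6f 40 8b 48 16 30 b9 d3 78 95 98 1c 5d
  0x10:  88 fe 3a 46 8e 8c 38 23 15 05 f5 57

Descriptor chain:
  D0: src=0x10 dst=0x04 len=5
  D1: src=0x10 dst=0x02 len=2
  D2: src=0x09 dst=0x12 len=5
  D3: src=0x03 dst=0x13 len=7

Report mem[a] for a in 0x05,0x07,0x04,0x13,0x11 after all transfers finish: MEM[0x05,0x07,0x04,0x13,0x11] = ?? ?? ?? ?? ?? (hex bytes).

#0 dst[0x04+5] := {0x88,0xfe,0x3a,0x46,0x8e}
#1 dst[0x02+2] := {0x88,0xfe}
#2 dst[0x12+5] := {0xb9,0xd3,0x78,0x95,0x98}
#3 dst[0x13+7] := {0xfe,0x88,0xfe,0x3a,0x46,0x8e,0xb9}
query mem[0x05]=0xfe, mem[0x07]=0x46, mem[0x04]=0x88, mem[0x13]=0xfe, mem[0x11]=0xfe

MEM[0x05,0x07,0x04,0x13,0x11] = fe 46 88 fe fe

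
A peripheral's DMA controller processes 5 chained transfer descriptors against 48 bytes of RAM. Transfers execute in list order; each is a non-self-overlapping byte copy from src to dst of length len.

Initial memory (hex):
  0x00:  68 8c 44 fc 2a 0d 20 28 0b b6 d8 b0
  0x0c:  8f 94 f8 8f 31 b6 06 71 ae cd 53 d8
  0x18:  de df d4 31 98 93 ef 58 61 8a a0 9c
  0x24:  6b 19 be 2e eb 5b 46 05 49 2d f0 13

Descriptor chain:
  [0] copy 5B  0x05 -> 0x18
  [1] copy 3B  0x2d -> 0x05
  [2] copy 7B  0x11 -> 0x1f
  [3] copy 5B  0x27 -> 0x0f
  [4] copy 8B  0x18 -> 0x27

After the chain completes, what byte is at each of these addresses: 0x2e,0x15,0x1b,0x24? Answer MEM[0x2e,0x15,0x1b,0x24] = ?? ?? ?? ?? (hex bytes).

[0] 0x05->0x18 len=5 : 0d 20 28 0b b6
[1] 0x2d->0x05 len=3 : 2d f0 13
[2] 0x11->0x1f len=7 : b6 06 71 ae cd 53 d8
[3] 0x27->0x0f len=5 : 2e eb 5b 46 05
[4] 0x18->0x27 len=8 : 0d 20 28 0b b6 93 ef b6
query mem[0x2e]=0xb6, mem[0x15]=0xcd, mem[0x1b]=0x0b, mem[0x24]=0x53

MEM[0x2e,0x15,0x1b,0x24] = b6 cd 0b 53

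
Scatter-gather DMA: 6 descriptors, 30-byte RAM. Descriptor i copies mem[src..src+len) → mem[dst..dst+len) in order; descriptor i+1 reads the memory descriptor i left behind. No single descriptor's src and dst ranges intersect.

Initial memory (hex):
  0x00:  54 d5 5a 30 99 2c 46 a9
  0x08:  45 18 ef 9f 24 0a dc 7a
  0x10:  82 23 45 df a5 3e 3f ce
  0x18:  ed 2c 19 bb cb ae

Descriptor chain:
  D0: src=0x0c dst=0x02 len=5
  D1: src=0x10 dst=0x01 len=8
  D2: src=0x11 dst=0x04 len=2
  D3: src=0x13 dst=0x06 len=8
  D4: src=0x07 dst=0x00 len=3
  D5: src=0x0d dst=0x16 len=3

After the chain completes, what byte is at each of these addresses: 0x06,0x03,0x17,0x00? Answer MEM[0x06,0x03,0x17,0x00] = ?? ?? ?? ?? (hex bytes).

[0] 0x0c->0x02 len=5 : 24 0a dc 7a 82
[1] 0x10->0x01 len=8 : 82 23 45 df a5 3e 3f ce
[2] 0x11->0x04 len=2 : 23 45
[3] 0x13->0x06 len=8 : df a5 3e 3f ce ed 2c 19
[4] 0x07->0x00 len=3 : a5 3e 3f
[5] 0x0d->0x16 len=3 : 19 dc 7a
query mem[0x06]=0xdf, mem[0x03]=0x45, mem[0x17]=0xdc, mem[0x00]=0xa5

MEM[0x06,0x03,0x17,0x00] = df 45 dc a5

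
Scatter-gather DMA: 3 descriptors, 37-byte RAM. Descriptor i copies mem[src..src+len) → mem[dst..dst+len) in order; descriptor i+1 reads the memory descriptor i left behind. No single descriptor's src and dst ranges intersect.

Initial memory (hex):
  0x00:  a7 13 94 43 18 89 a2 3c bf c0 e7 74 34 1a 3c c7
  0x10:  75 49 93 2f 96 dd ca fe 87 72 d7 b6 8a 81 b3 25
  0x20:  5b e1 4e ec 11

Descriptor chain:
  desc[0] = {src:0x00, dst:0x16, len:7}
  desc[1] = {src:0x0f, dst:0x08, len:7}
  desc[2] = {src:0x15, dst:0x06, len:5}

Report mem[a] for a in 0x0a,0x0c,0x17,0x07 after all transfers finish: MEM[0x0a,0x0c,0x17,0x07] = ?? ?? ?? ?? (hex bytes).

MEM[0x0a,0x0c,0x17,0x07] = 43 2f 13 a7

  after D0: wrote 7B at 0x16 = a71394431889a2
  after D1: wrote 7B at 0x08 = c77549932f96dd
  after D2: wrote 5B at 0x06 = dda7139443
query mem[0x0a]=0x43, mem[0x0c]=0x2f, mem[0x17]=0x13, mem[0x07]=0xa7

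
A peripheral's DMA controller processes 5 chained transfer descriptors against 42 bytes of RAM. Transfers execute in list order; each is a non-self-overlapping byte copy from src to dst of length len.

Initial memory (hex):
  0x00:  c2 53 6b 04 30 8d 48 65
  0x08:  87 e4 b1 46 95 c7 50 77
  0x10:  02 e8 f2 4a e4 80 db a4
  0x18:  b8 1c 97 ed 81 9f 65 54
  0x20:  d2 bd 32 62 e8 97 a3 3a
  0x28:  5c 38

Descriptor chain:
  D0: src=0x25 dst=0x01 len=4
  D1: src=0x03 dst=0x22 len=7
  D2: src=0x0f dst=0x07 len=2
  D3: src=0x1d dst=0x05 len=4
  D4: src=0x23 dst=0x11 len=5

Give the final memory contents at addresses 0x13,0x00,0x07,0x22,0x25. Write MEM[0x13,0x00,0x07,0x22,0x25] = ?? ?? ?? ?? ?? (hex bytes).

MEM[0x13,0x00,0x07,0x22,0x25] = 48 c2 54 3a 48

#0 dst[0x01+4] := {0x97,0xa3,0x3a,0x5c}
#1 dst[0x22+7] := {0x3a,0x5c,0x8d,0x48,0x65,0x87,0xe4}
#2 dst[0x07+2] := {0x77,0x02}
#3 dst[0x05+4] := {0x9f,0x65,0x54,0xd2}
#4 dst[0x11+5] := {0x5c,0x8d,0x48,0x65,0x87}
query mem[0x13]=0x48, mem[0x00]=0xc2, mem[0x07]=0x54, mem[0x22]=0x3a, mem[0x25]=0x48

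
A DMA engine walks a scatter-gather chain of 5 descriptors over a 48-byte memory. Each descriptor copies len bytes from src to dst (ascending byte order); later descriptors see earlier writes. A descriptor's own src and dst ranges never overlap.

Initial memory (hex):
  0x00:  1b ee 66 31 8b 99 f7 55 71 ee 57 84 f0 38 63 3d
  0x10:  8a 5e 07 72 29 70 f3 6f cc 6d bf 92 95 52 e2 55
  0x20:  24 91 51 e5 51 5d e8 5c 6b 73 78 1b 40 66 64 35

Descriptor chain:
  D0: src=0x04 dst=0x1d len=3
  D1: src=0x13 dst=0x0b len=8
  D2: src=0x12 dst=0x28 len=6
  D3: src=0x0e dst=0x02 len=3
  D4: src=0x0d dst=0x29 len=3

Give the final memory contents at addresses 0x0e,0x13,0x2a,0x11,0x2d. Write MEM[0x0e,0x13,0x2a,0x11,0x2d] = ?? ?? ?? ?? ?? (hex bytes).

[0] 0x04->0x1d len=3 : 8b 99 f7
[1] 0x13->0x0b len=8 : 72 29 70 f3 6f cc 6d bf
[2] 0x12->0x28 len=6 : bf 72 29 70 f3 6f
[3] 0x0e->0x02 len=3 : f3 6f cc
[4] 0x0d->0x29 len=3 : 70 f3 6f
query mem[0x0e]=0xf3, mem[0x13]=0x72, mem[0x2a]=0xf3, mem[0x11]=0x6d, mem[0x2d]=0x6f

MEM[0x0e,0x13,0x2a,0x11,0x2d] = f3 72 f3 6d 6f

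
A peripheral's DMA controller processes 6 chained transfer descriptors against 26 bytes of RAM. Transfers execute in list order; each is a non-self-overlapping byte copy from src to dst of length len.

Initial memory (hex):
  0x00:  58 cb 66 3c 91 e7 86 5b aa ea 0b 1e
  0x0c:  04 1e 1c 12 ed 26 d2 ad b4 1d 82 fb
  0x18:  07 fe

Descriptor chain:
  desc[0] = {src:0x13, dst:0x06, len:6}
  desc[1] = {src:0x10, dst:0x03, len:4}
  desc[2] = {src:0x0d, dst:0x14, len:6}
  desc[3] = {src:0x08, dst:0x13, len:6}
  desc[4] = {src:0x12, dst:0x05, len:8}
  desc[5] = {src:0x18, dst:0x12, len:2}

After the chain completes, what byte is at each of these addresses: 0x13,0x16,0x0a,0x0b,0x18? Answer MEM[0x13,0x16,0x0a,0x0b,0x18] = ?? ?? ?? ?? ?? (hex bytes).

[0] 0x13->0x06 len=6 : ad b4 1d 82 fb 07
[1] 0x10->0x03 len=4 : ed 26 d2 ad
[2] 0x0d->0x14 len=6 : 1e 1c 12 ed 26 d2
[3] 0x08->0x13 len=6 : 1d 82 fb 07 04 1e
[4] 0x12->0x05 len=8 : d2 1d 82 fb 07 04 1e d2
[5] 0x18->0x12 len=2 : 1e d2
query mem[0x13]=0xd2, mem[0x16]=0x07, mem[0x0a]=0x04, mem[0x0b]=0x1e, mem[0x18]=0x1e

MEM[0x13,0x16,0x0a,0x0b,0x18] = d2 07 04 1e 1e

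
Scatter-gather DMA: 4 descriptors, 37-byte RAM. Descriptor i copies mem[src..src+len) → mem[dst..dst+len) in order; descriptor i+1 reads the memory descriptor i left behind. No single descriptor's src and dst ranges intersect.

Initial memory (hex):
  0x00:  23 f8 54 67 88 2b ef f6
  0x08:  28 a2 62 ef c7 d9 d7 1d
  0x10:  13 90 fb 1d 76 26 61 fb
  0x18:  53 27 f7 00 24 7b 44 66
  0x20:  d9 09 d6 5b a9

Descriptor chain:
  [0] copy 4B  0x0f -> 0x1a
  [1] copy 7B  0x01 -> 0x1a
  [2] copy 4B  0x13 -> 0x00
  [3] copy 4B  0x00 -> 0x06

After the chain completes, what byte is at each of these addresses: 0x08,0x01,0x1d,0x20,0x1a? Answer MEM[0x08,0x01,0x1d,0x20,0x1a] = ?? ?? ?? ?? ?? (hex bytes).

#0 dst[0x1a+4] := {0x1d,0x13,0x90,0xfb}
#1 dst[0x1a+7] := {0xf8,0x54,0x67,0x88,0x2b,0xef,0xf6}
#2 dst[0x00+4] := {0x1d,0x76,0x26,0x61}
#3 dst[0x06+4] := {0x1d,0x76,0x26,0x61}
query mem[0x08]=0x26, mem[0x01]=0x76, mem[0x1d]=0x88, mem[0x20]=0xf6, mem[0x1a]=0xf8

MEM[0x08,0x01,0x1d,0x20,0x1a] = 26 76 88 f6 f8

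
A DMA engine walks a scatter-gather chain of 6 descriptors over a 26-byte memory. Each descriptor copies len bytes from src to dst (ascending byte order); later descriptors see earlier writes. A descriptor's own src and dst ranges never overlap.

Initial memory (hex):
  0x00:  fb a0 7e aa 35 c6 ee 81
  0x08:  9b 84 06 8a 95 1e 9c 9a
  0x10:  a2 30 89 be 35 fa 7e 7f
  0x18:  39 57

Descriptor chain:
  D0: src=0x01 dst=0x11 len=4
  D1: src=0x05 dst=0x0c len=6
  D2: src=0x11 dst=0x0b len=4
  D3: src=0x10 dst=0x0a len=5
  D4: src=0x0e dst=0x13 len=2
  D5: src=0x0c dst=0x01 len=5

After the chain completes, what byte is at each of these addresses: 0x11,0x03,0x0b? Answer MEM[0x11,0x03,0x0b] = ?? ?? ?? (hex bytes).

#0 dst[0x11+4] := {0xa0,0x7e,0xaa,0x35}
#1 dst[0x0c+6] := {0xc6,0xee,0x81,0x9b,0x84,0x06}
#2 dst[0x0b+4] := {0x06,0x7e,0xaa,0x35}
#3 dst[0x0a+5] := {0x84,0x06,0x7e,0xaa,0x35}
#4 dst[0x13+2] := {0x35,0x9b}
#5 dst[0x01+5] := {0x7e,0xaa,0x35,0x9b,0x84}
query mem[0x11]=0x06, mem[0x03]=0x35, mem[0x0b]=0x06

MEM[0x11,0x03,0x0b] = 06 35 06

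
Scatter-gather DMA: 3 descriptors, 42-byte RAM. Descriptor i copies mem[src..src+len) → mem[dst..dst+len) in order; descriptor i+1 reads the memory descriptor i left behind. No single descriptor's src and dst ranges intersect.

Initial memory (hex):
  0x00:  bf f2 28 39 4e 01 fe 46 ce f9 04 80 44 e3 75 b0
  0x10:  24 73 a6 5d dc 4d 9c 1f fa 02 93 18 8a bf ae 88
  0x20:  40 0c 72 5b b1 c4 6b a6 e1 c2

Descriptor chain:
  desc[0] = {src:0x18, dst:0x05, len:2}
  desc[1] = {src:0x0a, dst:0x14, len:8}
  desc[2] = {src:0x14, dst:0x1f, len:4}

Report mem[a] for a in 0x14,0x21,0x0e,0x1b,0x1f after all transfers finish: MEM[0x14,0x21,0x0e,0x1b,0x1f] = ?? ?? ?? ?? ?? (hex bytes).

MEM[0x14,0x21,0x0e,0x1b,0x1f] = 04 44 75 73 04

[0] 0x18->0x05 len=2 : fa 02
[1] 0x0a->0x14 len=8 : 04 80 44 e3 75 b0 24 73
[2] 0x14->0x1f len=4 : 04 80 44 e3
query mem[0x14]=0x04, mem[0x21]=0x44, mem[0x0e]=0x75, mem[0x1b]=0x73, mem[0x1f]=0x04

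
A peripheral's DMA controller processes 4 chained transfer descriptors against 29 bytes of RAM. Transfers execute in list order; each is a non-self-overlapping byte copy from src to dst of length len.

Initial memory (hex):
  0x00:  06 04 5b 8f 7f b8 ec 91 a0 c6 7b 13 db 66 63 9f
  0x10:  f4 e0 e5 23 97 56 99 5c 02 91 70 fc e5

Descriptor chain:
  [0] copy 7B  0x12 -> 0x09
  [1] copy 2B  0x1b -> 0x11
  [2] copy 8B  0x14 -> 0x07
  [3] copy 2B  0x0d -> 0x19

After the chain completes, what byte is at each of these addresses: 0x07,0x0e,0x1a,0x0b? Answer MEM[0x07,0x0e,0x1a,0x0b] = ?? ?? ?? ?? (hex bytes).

MEM[0x07,0x0e,0x1a,0x0b] = 97 fc fc 02

#0 dst[0x09+7] := {0xe5,0x23,0x97,0x56,0x99,0x5c,0x02}
#1 dst[0x11+2] := {0xfc,0xe5}
#2 dst[0x07+8] := {0x97,0x56,0x99,0x5c,0x02,0x91,0x70,0xfc}
#3 dst[0x19+2] := {0x70,0xfc}
query mem[0x07]=0x97, mem[0x0e]=0xfc, mem[0x1a]=0xfc, mem[0x0b]=0x02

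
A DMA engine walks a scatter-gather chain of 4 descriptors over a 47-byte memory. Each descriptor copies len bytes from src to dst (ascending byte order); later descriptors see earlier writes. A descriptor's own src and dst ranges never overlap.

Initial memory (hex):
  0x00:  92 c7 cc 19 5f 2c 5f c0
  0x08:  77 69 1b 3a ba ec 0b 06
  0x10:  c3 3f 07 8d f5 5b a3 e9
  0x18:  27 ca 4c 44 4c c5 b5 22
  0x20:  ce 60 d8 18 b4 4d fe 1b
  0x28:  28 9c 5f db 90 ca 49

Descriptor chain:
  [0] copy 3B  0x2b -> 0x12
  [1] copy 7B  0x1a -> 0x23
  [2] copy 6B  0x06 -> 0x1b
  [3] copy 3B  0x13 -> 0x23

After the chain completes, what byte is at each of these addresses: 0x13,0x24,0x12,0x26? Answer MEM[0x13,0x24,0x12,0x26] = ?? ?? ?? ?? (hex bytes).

MEM[0x13,0x24,0x12,0x26] = 90 ca db c5

D0: mem[0x12..0x14] <- [db 90 ca]
D1: mem[0x23..0x29] <- [4c 44 4c c5 b5 22 ce]
D2: mem[0x1b..0x20] <- [5f c0 77 69 1b 3a]
D3: mem[0x23..0x25] <- [90 ca 5b]
query mem[0x13]=0x90, mem[0x24]=0xca, mem[0x12]=0xdb, mem[0x26]=0xc5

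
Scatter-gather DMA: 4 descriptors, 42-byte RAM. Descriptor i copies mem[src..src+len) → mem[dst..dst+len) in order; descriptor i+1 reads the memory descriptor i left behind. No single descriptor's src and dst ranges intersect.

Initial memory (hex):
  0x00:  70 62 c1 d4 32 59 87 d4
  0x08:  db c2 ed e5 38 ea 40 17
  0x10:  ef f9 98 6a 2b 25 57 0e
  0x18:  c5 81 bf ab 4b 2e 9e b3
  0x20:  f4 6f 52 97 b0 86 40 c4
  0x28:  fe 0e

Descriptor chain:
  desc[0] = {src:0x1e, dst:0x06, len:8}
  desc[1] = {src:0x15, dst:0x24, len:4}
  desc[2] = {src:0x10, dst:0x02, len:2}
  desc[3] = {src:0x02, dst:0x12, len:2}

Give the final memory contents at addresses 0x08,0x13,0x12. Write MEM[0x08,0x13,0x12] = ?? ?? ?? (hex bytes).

MEM[0x08,0x13,0x12] = f4 f9 ef

  after D0: wrote 8B at 0x06 = 9eb3f46f5297b086
  after D1: wrote 4B at 0x24 = 25570ec5
  after D2: wrote 2B at 0x02 = eff9
  after D3: wrote 2B at 0x12 = eff9
query mem[0x08]=0xf4, mem[0x13]=0xf9, mem[0x12]=0xef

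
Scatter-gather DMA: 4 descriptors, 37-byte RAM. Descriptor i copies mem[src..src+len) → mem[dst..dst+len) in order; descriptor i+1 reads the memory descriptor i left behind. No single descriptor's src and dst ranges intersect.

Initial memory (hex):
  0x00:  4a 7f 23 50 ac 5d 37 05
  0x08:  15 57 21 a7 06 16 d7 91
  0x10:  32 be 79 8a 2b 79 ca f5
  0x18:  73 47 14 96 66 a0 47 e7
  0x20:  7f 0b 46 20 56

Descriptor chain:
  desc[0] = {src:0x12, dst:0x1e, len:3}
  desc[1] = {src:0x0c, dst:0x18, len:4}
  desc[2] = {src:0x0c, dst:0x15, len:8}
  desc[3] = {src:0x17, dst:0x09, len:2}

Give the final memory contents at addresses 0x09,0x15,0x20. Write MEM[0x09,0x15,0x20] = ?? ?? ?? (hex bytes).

MEM[0x09,0x15,0x20] = d7 06 2b

D0: mem[0x1e..0x20] <- [79 8a 2b]
D1: mem[0x18..0x1b] <- [06 16 d7 91]
D2: mem[0x15..0x1c] <- [06 16 d7 91 32 be 79 8a]
D3: mem[0x09..0x0a] <- [d7 91]
query mem[0x09]=0xd7, mem[0x15]=0x06, mem[0x20]=0x2b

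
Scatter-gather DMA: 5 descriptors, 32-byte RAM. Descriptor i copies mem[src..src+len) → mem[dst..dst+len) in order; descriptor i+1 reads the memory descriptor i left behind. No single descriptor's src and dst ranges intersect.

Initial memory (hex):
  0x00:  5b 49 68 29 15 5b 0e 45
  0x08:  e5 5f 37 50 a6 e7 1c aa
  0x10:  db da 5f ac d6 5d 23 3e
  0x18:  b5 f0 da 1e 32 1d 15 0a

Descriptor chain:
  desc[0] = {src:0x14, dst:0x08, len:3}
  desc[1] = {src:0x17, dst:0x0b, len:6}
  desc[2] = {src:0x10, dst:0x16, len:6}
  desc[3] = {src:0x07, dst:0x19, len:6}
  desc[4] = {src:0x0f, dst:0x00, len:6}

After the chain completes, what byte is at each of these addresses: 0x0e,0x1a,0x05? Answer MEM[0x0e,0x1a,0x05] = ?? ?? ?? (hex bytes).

D0: mem[0x08..0x0a] <- [d6 5d 23]
D1: mem[0x0b..0x10] <- [3e b5 f0 da 1e 32]
D2: mem[0x16..0x1b] <- [32 da 5f ac d6 5d]
D3: mem[0x19..0x1e] <- [45 d6 5d 23 3e b5]
D4: mem[0x00..0x05] <- [1e 32 da 5f ac d6]
query mem[0x0e]=0xda, mem[0x1a]=0xd6, mem[0x05]=0xd6

MEM[0x0e,0x1a,0x05] = da d6 d6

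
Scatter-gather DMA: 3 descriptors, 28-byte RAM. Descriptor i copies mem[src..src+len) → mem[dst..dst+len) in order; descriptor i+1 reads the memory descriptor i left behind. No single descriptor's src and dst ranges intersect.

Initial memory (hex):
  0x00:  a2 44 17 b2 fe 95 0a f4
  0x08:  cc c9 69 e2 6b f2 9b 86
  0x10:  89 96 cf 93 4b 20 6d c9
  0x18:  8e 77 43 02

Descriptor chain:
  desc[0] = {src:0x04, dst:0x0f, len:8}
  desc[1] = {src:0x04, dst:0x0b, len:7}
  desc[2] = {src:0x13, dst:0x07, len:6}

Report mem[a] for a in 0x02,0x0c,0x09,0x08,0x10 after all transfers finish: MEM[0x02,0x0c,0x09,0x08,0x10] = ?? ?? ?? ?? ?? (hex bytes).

  after D0: wrote 8B at 0x0f = fe950af4ccc969e2
  after D1: wrote 7B at 0x0b = fe950af4ccc969
  after D2: wrote 6B at 0x07 = ccc969e2c98e
query mem[0x02]=0x17, mem[0x0c]=0x8e, mem[0x09]=0x69, mem[0x08]=0xc9, mem[0x10]=0xc9

MEM[0x02,0x0c,0x09,0x08,0x10] = 17 8e 69 c9 c9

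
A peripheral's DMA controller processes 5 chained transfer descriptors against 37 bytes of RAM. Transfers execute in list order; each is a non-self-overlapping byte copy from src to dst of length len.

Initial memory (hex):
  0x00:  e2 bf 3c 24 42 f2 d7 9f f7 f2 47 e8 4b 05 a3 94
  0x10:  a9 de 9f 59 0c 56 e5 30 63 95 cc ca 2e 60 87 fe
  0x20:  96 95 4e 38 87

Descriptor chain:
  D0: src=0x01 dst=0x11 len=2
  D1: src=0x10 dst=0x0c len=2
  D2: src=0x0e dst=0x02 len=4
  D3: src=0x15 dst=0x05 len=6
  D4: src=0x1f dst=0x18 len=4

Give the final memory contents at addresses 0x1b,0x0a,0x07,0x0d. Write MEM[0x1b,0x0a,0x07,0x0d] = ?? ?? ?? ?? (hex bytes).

D0: mem[0x11..0x12] <- [bf 3c]
D1: mem[0x0c..0x0d] <- [a9 bf]
D2: mem[0x02..0x05] <- [a3 94 a9 bf]
D3: mem[0x05..0x0a] <- [56 e5 30 63 95 cc]
D4: mem[0x18..0x1b] <- [fe 96 95 4e]
query mem[0x1b]=0x4e, mem[0x0a]=0xcc, mem[0x07]=0x30, mem[0x0d]=0xbf

MEM[0x1b,0x0a,0x07,0x0d] = 4e cc 30 bf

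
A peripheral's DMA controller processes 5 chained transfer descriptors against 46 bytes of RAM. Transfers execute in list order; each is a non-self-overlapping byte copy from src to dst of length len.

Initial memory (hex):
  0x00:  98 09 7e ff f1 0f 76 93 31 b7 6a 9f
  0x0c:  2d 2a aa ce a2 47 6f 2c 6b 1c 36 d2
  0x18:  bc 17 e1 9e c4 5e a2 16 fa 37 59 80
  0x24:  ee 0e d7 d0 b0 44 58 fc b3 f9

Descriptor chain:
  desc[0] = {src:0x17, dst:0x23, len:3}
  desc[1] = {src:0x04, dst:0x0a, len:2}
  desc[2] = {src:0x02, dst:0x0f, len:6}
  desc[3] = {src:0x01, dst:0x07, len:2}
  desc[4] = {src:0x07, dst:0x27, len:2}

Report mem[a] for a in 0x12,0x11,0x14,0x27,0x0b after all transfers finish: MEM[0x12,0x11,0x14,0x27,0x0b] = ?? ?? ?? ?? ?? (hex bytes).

[0] 0x17->0x23 len=3 : d2 bc 17
[1] 0x04->0x0a len=2 : f1 0f
[2] 0x02->0x0f len=6 : 7e ff f1 0f 76 93
[3] 0x01->0x07 len=2 : 09 7e
[4] 0x07->0x27 len=2 : 09 7e
query mem[0x12]=0x0f, mem[0x11]=0xf1, mem[0x14]=0x93, mem[0x27]=0x09, mem[0x0b]=0x0f

MEM[0x12,0x11,0x14,0x27,0x0b] = 0f f1 93 09 0f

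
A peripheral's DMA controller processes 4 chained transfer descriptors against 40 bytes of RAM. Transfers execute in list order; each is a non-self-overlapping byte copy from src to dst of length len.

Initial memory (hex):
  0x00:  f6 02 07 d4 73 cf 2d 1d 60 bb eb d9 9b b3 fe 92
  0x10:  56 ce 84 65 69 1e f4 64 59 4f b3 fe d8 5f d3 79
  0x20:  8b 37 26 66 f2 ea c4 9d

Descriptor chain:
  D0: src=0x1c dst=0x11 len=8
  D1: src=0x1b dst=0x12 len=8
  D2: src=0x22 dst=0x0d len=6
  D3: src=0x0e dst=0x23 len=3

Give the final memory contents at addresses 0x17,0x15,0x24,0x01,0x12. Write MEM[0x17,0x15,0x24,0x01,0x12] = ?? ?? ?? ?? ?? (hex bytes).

MEM[0x17,0x15,0x24,0x01,0x12] = 8b d3 f2 02 9d

[0] 0x1c->0x11 len=8 : d8 5f d3 79 8b 37 26 66
[1] 0x1b->0x12 len=8 : fe d8 5f d3 79 8b 37 26
[2] 0x22->0x0d len=6 : 26 66 f2 ea c4 9d
[3] 0x0e->0x23 len=3 : 66 f2 ea
query mem[0x17]=0x8b, mem[0x15]=0xd3, mem[0x24]=0xf2, mem[0x01]=0x02, mem[0x12]=0x9d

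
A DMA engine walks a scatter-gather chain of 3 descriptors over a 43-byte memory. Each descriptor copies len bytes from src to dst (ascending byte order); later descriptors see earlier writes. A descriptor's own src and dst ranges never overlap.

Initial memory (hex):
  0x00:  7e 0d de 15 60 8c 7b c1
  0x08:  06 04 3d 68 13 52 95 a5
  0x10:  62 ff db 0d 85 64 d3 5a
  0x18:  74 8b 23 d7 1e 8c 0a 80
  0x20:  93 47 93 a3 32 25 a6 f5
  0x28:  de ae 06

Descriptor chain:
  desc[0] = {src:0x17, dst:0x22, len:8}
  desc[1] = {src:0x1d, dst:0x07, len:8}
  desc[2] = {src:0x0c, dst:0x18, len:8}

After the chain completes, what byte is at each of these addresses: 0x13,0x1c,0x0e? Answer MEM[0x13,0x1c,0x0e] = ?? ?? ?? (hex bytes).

[0] 0x17->0x22 len=8 : 5a 74 8b 23 d7 1e 8c 0a
[1] 0x1d->0x07 len=8 : 8c 0a 80 93 47 5a 74 8b
[2] 0x0c->0x18 len=8 : 5a 74 8b a5 62 ff db 0d
query mem[0x13]=0x0d, mem[0x1c]=0x62, mem[0x0e]=0x8b

MEM[0x13,0x1c,0x0e] = 0d 62 8b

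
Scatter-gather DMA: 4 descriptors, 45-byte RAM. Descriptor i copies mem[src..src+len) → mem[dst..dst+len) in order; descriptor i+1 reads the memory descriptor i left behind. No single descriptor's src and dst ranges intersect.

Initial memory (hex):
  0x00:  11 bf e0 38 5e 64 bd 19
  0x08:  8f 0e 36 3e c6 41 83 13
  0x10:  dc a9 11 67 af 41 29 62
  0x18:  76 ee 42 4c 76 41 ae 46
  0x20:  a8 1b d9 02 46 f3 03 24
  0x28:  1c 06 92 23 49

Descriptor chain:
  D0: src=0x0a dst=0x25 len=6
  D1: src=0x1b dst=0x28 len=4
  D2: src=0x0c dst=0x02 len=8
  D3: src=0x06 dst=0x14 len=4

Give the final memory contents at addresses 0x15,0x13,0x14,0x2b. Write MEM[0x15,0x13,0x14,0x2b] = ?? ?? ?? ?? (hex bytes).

D0: mem[0x25..0x2a] <- [36 3e c6 41 83 13]
D1: mem[0x28..0x2b] <- [4c 76 41 ae]
D2: mem[0x02..0x09] <- [c6 41 83 13 dc a9 11 67]
D3: mem[0x14..0x17] <- [dc a9 11 67]
query mem[0x15]=0xa9, mem[0x13]=0x67, mem[0x14]=0xdc, mem[0x2b]=0xae

MEM[0x15,0x13,0x14,0x2b] = a9 67 dc ae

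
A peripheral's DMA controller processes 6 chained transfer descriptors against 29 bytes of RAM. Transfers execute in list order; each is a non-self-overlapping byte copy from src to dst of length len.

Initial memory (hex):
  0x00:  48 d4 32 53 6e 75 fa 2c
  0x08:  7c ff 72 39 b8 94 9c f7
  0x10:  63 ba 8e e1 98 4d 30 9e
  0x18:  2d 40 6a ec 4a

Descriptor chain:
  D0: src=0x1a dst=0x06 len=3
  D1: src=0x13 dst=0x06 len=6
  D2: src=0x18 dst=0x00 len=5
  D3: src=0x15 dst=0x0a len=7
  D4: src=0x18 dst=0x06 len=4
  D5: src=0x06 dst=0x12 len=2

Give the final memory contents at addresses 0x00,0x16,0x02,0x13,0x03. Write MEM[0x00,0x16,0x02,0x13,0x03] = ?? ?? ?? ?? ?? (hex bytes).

D0: mem[0x06..0x08] <- [6a ec 4a]
D1: mem[0x06..0x0b] <- [e1 98 4d 30 9e 2d]
D2: mem[0x00..0x04] <- [2d 40 6a ec 4a]
D3: mem[0x0a..0x10] <- [4d 30 9e 2d 40 6a ec]
D4: mem[0x06..0x09] <- [2d 40 6a ec]
D5: mem[0x12..0x13] <- [2d 40]
query mem[0x00]=0x2d, mem[0x16]=0x30, mem[0x02]=0x6a, mem[0x13]=0x40, mem[0x03]=0xec

MEM[0x00,0x16,0x02,0x13,0x03] = 2d 30 6a 40 ec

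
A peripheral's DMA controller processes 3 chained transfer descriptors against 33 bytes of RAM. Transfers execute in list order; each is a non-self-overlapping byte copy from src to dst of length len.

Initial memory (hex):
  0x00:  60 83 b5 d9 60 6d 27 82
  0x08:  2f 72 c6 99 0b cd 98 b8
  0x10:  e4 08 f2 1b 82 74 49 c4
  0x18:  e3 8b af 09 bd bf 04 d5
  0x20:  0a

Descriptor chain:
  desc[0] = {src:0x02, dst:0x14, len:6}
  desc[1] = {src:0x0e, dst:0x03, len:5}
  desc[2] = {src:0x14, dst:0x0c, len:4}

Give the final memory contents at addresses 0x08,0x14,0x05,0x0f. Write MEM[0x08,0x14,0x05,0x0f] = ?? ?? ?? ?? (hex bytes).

MEM[0x08,0x14,0x05,0x0f] = 2f b5 e4 6d

#0 dst[0x14+6] := {0xb5,0xd9,0x60,0x6d,0x27,0x82}
#1 dst[0x03+5] := {0x98,0xb8,0xe4,0x08,0xf2}
#2 dst[0x0c+4] := {0xb5,0xd9,0x60,0x6d}
query mem[0x08]=0x2f, mem[0x14]=0xb5, mem[0x05]=0xe4, mem[0x0f]=0x6d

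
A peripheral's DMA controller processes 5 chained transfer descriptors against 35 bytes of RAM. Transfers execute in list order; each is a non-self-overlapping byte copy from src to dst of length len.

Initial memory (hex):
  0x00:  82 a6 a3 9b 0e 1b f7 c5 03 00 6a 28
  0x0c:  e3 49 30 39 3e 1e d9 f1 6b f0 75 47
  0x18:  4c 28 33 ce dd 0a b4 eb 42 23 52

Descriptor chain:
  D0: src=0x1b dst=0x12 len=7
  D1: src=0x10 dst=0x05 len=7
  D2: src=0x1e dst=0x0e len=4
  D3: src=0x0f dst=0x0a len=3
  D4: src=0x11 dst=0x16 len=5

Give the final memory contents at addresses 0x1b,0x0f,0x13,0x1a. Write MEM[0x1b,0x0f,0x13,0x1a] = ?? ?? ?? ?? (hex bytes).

#0 dst[0x12+7] := {0xce,0xdd,0x0a,0xb4,0xeb,0x42,0x23}
#1 dst[0x05+7] := {0x3e,0x1e,0xce,0xdd,0x0a,0xb4,0xeb}
#2 dst[0x0e+4] := {0xb4,0xeb,0x42,0x23}
#3 dst[0x0a+3] := {0xeb,0x42,0x23}
#4 dst[0x16+5] := {0x23,0xce,0xdd,0x0a,0xb4}
query mem[0x1b]=0xce, mem[0x0f]=0xeb, mem[0x13]=0xdd, mem[0x1a]=0xb4

MEM[0x1b,0x0f,0x13,0x1a] = ce eb dd b4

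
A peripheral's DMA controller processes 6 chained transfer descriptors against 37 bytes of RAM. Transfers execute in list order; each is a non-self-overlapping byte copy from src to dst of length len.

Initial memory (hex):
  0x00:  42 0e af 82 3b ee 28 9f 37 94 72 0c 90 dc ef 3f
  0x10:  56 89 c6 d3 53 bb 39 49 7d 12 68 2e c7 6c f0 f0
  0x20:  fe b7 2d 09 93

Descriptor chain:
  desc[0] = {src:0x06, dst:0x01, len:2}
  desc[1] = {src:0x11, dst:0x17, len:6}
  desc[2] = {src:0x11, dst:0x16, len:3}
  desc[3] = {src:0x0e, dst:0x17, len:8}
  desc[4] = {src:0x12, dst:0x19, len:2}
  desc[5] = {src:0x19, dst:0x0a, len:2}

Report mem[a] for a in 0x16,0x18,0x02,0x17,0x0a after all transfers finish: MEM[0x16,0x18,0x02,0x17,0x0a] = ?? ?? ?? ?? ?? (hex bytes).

MEM[0x16,0x18,0x02,0x17,0x0a] = 89 3f 9f ef c6

[0] 0x06->0x01 len=2 : 28 9f
[1] 0x11->0x17 len=6 : 89 c6 d3 53 bb 39
[2] 0x11->0x16 len=3 : 89 c6 d3
[3] 0x0e->0x17 len=8 : ef 3f 56 89 c6 d3 53 bb
[4] 0x12->0x19 len=2 : c6 d3
[5] 0x19->0x0a len=2 : c6 d3
query mem[0x16]=0x89, mem[0x18]=0x3f, mem[0x02]=0x9f, mem[0x17]=0xef, mem[0x0a]=0xc6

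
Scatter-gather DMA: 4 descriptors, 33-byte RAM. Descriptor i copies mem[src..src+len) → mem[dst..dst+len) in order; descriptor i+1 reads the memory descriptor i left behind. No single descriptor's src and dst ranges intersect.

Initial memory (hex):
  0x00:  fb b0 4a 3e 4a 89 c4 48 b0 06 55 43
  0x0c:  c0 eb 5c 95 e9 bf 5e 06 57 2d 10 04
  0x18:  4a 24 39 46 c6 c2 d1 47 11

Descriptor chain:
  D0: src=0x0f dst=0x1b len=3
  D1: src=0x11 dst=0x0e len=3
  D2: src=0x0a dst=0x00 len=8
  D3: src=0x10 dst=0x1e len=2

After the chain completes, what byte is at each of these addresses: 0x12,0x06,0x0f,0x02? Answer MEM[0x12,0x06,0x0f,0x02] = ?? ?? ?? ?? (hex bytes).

  after D0: wrote 3B at 0x1b = 95e9bf
  after D1: wrote 3B at 0x0e = bf5e06
  after D2: wrote 8B at 0x00 = 5543c0ebbf5e06bf
  after D3: wrote 2B at 0x1e = 06bf
query mem[0x12]=0x5e, mem[0x06]=0x06, mem[0x0f]=0x5e, mem[0x02]=0xc0

MEM[0x12,0x06,0x0f,0x02] = 5e 06 5e c0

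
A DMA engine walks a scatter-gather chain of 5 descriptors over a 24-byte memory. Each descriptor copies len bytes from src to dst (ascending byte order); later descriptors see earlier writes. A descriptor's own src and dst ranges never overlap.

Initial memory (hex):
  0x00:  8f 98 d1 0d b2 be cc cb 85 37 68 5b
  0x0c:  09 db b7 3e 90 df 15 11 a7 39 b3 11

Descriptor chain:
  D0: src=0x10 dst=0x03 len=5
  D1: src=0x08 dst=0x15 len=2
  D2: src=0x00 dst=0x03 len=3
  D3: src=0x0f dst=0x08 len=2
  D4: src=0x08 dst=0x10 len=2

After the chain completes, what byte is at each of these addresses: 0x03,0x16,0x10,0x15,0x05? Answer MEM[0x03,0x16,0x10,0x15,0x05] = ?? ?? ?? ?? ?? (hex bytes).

D0: mem[0x03..0x07] <- [90 df 15 11 a7]
D1: mem[0x15..0x16] <- [85 37]
D2: mem[0x03..0x05] <- [8f 98 d1]
D3: mem[0x08..0x09] <- [3e 90]
D4: mem[0x10..0x11] <- [3e 90]
query mem[0x03]=0x8f, mem[0x16]=0x37, mem[0x10]=0x3e, mem[0x15]=0x85, mem[0x05]=0xd1

MEM[0x03,0x16,0x10,0x15,0x05] = 8f 37 3e 85 d1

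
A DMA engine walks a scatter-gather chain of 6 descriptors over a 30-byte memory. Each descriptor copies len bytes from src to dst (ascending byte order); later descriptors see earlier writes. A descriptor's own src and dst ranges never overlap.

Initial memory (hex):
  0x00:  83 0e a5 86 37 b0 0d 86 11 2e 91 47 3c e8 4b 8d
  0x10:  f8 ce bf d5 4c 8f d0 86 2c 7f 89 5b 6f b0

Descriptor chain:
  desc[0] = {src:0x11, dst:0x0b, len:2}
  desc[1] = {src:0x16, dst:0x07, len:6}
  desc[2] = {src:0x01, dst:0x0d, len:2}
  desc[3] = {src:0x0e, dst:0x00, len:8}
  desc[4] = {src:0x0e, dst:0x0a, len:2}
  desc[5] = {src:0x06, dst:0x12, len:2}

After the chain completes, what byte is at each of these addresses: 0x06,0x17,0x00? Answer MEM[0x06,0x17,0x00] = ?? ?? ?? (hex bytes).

MEM[0x06,0x17,0x00] = 4c 86 a5

D0: mem[0x0b..0x0c] <- [ce bf]
D1: mem[0x07..0x0c] <- [d0 86 2c 7f 89 5b]
D2: mem[0x0d..0x0e] <- [0e a5]
D3: mem[0x00..0x07] <- [a5 8d f8 ce bf d5 4c 8f]
D4: mem[0x0a..0x0b] <- [a5 8d]
D5: mem[0x12..0x13] <- [4c 8f]
query mem[0x06]=0x4c, mem[0x17]=0x86, mem[0x00]=0xa5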